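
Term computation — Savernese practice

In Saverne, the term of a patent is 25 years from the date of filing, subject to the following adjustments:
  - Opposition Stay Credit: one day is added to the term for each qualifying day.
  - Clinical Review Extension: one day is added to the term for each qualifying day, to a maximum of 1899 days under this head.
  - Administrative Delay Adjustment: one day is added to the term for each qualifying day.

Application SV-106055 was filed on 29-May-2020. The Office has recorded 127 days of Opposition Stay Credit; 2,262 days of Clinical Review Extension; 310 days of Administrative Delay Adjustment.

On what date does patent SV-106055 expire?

2051-10-21

Base term: filing date + 25 years → 29 May 2045.
Opposition Stay Credit: +127 days → 3 October 2045.
Clinical Review Extension: 2262 days claimed exceeds the 1899-day cap, so +1899 days → 15 December 2050.
Administrative Delay Adjustment: +310 days → 21 October 2051.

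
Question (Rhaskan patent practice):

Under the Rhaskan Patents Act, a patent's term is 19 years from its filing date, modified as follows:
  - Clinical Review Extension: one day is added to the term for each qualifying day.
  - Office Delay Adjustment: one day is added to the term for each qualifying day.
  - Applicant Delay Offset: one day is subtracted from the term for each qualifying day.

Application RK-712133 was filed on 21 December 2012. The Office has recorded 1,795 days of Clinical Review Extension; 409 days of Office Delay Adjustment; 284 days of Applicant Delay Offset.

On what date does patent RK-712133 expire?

2037-03-24

Base term: filing date + 19 years → 21 December 2031.
Clinical Review Extension: +1795 days → 19 November 2036.
Office Delay Adjustment: +409 days → 2 January 2038.
Applicant Delay Offset: −284 days → 24 March 2037.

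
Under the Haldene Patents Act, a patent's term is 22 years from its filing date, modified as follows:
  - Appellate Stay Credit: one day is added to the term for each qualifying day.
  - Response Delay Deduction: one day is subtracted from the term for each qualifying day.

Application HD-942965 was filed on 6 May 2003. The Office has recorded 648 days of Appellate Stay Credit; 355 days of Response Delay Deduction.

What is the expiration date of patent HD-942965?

2026-02-23

Base term: filing date + 22 years → 6 May 2025.
Appellate Stay Credit: +648 days → 13 February 2027.
Response Delay Deduction: −355 days → 23 February 2026.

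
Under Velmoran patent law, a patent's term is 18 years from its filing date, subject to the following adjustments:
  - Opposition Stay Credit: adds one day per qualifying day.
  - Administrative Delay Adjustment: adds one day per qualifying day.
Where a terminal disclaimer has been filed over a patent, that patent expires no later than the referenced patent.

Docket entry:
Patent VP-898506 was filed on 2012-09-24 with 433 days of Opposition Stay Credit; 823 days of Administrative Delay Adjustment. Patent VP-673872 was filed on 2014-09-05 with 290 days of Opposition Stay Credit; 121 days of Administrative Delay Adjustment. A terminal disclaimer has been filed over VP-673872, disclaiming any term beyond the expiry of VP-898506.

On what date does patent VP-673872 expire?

October 21, 2033

Natural term of VP-673872:
  Base: filing + 18 years → 5 September 2032.
  Opposition Stay Credit: +290 days → 22 June 2033.
  Administrative Delay Adjustment: +121 days → 21 October 2033.
Expiry of referenced patent VP-898506:
  Base: filing + 18 years → 24 September 2030.
  Opposition Stay Credit: +433 days → 1 December 2031.
  Administrative Delay Adjustment: +823 days → 3 March 2034.
Terminal disclaimer: VP-673872 expires on the earlier of 21 October 2033 and 3 March 2034.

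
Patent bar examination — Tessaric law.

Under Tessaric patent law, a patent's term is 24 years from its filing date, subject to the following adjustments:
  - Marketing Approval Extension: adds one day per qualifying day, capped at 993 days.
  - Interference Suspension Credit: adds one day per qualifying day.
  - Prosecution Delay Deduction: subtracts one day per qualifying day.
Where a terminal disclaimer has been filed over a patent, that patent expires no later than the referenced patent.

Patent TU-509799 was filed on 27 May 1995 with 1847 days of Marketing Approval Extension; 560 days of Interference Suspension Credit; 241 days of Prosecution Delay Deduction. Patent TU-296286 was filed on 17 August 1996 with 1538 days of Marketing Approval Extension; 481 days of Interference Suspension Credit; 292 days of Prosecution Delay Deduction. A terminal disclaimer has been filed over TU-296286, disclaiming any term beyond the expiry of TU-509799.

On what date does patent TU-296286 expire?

2022-12-29

Natural term of TU-296286:
  Base: filing + 24 years → 17 August 2020.
  Marketing Approval Extension: 1538 days claimed exceeds the 993-day cap, so +993 days → 7 May 2023.
  Interference Suspension Credit: +481 days → 30 August 2024.
  Prosecution Delay Deduction: −292 days → 12 November 2023.
Expiry of referenced patent TU-509799:
  Base: filing + 24 years → 27 May 2019.
  Marketing Approval Extension: 1847 days claimed exceeds the 993-day cap, so +993 days → 13 February 2022.
  Interference Suspension Credit: +560 days → 27 August 2023.
  Prosecution Delay Deduction: −241 days → 29 December 2022.
Terminal disclaimer: TU-296286 expires on the earlier of 12 November 2023 and 29 December 2022.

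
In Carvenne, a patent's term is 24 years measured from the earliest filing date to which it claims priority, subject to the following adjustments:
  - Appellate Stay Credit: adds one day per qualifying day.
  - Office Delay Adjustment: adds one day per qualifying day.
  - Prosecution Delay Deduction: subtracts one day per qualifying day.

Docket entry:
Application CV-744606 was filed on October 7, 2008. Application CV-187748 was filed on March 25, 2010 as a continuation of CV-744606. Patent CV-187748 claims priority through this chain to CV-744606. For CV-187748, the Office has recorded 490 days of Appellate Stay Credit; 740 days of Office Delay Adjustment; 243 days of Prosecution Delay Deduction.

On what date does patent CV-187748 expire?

Earliest priority filing: 7 October 2008.
Base term: 7 October 2008 + 24 years → 7 October 2032.
Appellate Stay Credit: +490 days → 9 February 2034.
Office Delay Adjustment: +740 days → 19 February 2036.
Prosecution Delay Deduction: −243 days → 21 June 2035.

June 21, 2035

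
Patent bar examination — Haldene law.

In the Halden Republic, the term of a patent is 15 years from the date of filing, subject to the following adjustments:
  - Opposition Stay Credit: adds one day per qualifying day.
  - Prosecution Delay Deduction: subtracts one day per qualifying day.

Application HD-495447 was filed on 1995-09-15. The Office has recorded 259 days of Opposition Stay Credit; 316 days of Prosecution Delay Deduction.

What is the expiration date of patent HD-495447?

July 20, 2010

Base term: filing date + 15 years → 15 September 2010.
Opposition Stay Credit: +259 days → 1 June 2011.
Prosecution Delay Deduction: −316 days → 20 July 2010.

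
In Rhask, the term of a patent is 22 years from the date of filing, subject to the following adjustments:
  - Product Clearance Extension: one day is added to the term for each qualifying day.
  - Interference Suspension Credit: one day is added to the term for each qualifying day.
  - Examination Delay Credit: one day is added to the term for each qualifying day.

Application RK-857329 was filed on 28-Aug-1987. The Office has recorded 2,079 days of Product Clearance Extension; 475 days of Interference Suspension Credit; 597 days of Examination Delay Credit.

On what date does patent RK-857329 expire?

Base term: filing date + 22 years → 28 August 2009.
Product Clearance Extension: +2079 days → 8 May 2015.
Interference Suspension Credit: +475 days → 25 August 2016.
Examination Delay Credit: +597 days → 14 April 2018.

April 14, 2018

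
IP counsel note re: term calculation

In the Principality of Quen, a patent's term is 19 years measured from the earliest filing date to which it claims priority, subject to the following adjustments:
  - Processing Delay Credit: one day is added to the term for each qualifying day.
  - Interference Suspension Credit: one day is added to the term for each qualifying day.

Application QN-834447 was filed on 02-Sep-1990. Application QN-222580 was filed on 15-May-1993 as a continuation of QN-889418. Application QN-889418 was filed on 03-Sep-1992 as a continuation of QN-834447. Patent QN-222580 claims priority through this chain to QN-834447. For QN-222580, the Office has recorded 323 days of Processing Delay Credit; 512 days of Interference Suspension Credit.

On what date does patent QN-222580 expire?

2011-12-16

Earliest priority filing: 2 September 1990.
Base term: 2 September 1990 + 19 years → 2 September 2009.
Processing Delay Credit: +323 days → 22 July 2010.
Interference Suspension Credit: +512 days → 16 December 2011.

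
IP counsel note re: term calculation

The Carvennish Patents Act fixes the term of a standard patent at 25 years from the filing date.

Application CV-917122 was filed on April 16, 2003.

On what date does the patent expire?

April 16, 2028

Filing date + 25 years → 16 April 2028.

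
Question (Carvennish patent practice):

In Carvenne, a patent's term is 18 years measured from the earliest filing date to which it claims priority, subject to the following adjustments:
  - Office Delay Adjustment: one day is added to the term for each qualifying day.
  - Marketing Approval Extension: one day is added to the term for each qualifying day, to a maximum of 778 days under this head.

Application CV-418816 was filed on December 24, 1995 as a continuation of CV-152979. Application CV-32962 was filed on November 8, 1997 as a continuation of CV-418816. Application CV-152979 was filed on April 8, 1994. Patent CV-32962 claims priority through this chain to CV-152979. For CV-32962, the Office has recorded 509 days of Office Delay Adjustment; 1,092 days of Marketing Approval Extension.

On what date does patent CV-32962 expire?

Earliest priority filing: 8 April 1994.
Base term: 8 April 1994 + 18 years → 8 April 2012.
Office Delay Adjustment: +509 days → 30 August 2013.
Marketing Approval Extension: 1092 days claimed exceeds the 778-day cap, so +778 days → 17 October 2015.

2015-10-17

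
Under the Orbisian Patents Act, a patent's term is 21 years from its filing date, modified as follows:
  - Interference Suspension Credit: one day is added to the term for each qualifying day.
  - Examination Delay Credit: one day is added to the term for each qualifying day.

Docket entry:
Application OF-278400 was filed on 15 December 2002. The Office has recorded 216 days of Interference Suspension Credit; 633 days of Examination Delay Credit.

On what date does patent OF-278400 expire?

2026-04-12

Base term: filing date + 21 years → 15 December 2023.
Interference Suspension Credit: +216 days → 18 July 2024.
Examination Delay Credit: +633 days → 12 April 2026.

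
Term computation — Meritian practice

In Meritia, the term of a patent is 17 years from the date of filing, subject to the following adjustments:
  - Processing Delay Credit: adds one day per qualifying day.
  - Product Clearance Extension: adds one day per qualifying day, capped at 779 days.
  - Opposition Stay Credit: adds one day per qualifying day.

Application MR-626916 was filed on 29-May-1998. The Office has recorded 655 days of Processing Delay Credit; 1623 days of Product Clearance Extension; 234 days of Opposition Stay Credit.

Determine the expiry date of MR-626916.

Base term: filing date + 17 years → 29 May 2015.
Processing Delay Credit: +655 days → 14 March 2017.
Product Clearance Extension: 1623 days claimed exceeds the 779-day cap, so +779 days → 2 May 2019.
Opposition Stay Credit: +234 days → 22 December 2019.

2019-12-22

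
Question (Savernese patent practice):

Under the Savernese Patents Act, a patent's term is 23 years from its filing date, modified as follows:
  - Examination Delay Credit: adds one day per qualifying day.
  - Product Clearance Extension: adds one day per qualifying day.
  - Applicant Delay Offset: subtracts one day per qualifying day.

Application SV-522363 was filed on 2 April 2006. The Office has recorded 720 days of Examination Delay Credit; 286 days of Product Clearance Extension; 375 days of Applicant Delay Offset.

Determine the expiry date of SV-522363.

Base term: filing date + 23 years → 2 April 2029.
Examination Delay Credit: +720 days → 23 March 2031.
Product Clearance Extension: +286 days → 3 January 2032.
Applicant Delay Offset: −375 days → 24 December 2030.

December 24, 2030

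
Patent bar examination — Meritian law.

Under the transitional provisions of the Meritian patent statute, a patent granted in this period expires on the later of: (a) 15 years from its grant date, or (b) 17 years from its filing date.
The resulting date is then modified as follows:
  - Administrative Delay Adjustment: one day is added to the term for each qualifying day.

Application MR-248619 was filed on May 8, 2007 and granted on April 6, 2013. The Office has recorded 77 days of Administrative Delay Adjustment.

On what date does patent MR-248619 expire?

2028-06-22

(a) grant + 15 years → 6 April 2028.
(b) filing + 17 years → 8 May 2024.
Later of the two: 6 April 2028.
Administrative Delay Adjustment: +77 days → 22 June 2028.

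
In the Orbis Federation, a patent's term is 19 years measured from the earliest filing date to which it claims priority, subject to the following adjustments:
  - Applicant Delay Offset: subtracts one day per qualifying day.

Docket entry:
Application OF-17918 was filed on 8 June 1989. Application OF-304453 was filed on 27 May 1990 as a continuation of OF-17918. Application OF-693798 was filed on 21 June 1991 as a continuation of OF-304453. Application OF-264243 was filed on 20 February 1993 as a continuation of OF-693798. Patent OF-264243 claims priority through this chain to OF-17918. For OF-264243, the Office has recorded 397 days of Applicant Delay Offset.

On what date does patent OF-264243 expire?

Earliest priority filing: 8 June 1989.
Base term: 8 June 1989 + 19 years → 8 June 2008.
Applicant Delay Offset: −397 days → 8 May 2007.

2007-05-08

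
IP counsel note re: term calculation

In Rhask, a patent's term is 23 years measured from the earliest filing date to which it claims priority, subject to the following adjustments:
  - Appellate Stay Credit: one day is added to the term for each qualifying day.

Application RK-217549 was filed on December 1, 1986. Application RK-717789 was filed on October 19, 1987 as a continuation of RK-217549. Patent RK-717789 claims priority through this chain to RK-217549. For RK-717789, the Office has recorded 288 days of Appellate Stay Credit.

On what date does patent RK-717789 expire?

September 15, 2010

Earliest priority filing: 1 December 1986.
Base term: 1 December 1986 + 23 years → 1 December 2009.
Appellate Stay Credit: +288 days → 15 September 2010.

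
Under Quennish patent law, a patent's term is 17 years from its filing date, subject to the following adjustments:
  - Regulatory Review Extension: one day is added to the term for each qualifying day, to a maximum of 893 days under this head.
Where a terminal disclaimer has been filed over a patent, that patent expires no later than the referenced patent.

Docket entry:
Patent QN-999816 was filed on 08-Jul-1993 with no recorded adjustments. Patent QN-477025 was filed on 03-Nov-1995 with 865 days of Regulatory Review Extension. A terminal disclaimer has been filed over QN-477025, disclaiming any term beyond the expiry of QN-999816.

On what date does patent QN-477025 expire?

July 8, 2010

Natural term of QN-477025:
  Base: filing + 17 years → 3 November 2012.
  Regulatory Review Extension: 865 days (within the 893-day cap) → +865 days → 18 March 2015.
Expiry of referenced patent QN-999816:
  Base: filing + 17 years → 8 July 2010.
Terminal disclaimer: QN-477025 expires on the earlier of 18 March 2015 and 8 July 2010.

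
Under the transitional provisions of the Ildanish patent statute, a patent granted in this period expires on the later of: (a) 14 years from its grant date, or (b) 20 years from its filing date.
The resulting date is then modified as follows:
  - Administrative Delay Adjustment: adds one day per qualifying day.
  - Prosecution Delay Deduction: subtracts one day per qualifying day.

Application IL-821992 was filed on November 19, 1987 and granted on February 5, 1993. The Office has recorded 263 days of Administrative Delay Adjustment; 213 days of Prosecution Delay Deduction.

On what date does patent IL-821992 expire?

(a) grant + 14 years → 5 February 2007.
(b) filing + 20 years → 19 November 2007.
Later of the two: 19 November 2007.
Administrative Delay Adjustment: +263 days → 8 August 2008.
Prosecution Delay Deduction: −213 days → 8 January 2008.

January 8, 2008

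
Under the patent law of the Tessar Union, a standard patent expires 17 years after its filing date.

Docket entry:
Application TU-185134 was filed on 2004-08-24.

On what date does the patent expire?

Filing date + 17 years → 24 August 2021.

August 24, 2021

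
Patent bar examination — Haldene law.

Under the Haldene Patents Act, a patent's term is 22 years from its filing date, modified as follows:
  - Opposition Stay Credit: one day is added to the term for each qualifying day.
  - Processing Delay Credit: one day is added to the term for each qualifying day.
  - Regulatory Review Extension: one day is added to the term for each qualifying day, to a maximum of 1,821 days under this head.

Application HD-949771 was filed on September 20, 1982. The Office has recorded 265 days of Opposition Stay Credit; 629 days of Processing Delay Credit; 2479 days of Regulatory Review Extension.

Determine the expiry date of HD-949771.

February 26, 2012

Base term: filing date + 22 years → 20 September 2004.
Opposition Stay Credit: +265 days → 12 June 2005.
Processing Delay Credit: +629 days → 3 March 2007.
Regulatory Review Extension: 2479 days claimed exceeds the 1821-day cap, so +1821 days → 26 February 2012.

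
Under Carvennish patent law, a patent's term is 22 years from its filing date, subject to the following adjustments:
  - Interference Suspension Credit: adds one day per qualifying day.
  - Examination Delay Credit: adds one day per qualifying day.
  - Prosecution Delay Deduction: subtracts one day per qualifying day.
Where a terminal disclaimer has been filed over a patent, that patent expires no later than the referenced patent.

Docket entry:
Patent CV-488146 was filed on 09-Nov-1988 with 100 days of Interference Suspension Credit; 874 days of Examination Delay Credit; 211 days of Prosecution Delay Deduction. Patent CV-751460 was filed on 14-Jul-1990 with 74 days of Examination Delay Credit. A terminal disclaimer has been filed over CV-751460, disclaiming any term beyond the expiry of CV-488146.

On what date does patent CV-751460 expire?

Natural term of CV-751460:
  Base: filing + 22 years → 14 July 2012.
  Examination Delay Credit: +74 days → 26 September 2012.
Expiry of referenced patent CV-488146:
  Base: filing + 22 years → 9 November 2010.
  Interference Suspension Credit: +100 days → 17 February 2011.
  Examination Delay Credit: +874 days → 10 July 2013.
  Prosecution Delay Deduction: −211 days → 11 December 2012.
Terminal disclaimer: CV-751460 expires on the earlier of 26 September 2012 and 11 December 2012.

2012-09-26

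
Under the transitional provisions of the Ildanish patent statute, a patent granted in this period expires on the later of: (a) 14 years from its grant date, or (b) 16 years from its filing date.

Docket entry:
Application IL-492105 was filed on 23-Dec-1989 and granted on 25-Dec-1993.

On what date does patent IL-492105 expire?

2007-12-25

(a) grant + 14 years → 25 December 2007.
(b) filing + 16 years → 23 December 2005.
Later of the two: 25 December 2007.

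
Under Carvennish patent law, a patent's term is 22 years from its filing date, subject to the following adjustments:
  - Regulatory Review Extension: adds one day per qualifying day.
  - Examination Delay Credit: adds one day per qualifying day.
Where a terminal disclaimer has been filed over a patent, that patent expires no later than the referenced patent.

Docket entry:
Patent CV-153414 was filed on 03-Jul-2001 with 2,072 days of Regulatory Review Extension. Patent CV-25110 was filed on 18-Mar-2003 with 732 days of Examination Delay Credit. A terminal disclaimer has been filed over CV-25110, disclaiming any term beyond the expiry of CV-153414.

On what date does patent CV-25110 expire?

2027-03-20

Natural term of CV-25110:
  Base: filing + 22 years → 18 March 2025.
  Examination Delay Credit: +732 days → 20 March 2027.
Expiry of referenced patent CV-153414:
  Base: filing + 22 years → 3 July 2023.
  Regulatory Review Extension: +2072 days → 5 March 2029.
Terminal disclaimer: CV-25110 expires on the earlier of 20 March 2027 and 5 March 2029.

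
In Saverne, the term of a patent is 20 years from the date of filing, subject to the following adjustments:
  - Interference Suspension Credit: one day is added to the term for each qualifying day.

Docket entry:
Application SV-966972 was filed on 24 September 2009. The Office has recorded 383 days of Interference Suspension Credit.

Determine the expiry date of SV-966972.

2030-10-12

Base term: filing date + 20 years → 24 September 2029.
Interference Suspension Credit: +383 days → 12 October 2030.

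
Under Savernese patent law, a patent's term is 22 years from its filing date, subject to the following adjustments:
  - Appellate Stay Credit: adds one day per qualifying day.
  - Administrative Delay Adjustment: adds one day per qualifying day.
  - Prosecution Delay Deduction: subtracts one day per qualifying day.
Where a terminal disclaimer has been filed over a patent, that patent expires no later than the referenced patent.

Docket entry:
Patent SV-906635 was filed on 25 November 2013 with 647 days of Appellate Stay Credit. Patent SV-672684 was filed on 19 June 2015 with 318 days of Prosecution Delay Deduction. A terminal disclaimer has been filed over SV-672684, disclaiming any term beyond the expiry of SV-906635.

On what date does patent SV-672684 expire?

Natural term of SV-672684:
  Base: filing + 22 years → 19 June 2037.
  Prosecution Delay Deduction: −318 days → 5 August 2036.
Expiry of referenced patent SV-906635:
  Base: filing + 22 years → 25 November 2035.
  Appellate Stay Credit: +647 days → 2 September 2037.
Terminal disclaimer: SV-672684 expires on the earlier of 5 August 2036 and 2 September 2037.

2036-08-05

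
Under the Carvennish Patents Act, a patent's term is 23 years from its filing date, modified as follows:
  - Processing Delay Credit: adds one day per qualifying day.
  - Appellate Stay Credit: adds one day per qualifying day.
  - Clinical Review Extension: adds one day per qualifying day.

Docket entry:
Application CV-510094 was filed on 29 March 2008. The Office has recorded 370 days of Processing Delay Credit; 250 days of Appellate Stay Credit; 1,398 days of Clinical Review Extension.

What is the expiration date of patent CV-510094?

Base term: filing date + 23 years → 29 March 2031.
Processing Delay Credit: +370 days → 2 April 2032.
Appellate Stay Credit: +250 days → 8 December 2032.
Clinical Review Extension: +1398 days → 6 October 2036.

2036-10-06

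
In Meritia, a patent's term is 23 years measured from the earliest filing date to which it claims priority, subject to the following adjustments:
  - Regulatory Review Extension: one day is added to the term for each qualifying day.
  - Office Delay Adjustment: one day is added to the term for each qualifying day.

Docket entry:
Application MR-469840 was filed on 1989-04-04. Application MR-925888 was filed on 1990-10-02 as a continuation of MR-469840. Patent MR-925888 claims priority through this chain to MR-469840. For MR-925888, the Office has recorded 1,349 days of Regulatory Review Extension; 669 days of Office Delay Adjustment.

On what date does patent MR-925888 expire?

October 13, 2017

Earliest priority filing: 4 April 1989.
Base term: 4 April 1989 + 23 years → 4 April 2012.
Regulatory Review Extension: +1349 days → 14 December 2015.
Office Delay Adjustment: +669 days → 13 October 2017.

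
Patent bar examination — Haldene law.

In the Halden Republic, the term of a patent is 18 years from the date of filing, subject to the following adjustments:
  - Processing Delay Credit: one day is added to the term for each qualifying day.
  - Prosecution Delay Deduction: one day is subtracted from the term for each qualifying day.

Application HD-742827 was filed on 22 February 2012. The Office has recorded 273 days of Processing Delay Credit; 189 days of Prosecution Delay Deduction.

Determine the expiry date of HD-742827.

May 17, 2030

Base term: filing date + 18 years → 22 February 2030.
Processing Delay Credit: +273 days → 22 November 2030.
Prosecution Delay Deduction: −189 days → 17 May 2030.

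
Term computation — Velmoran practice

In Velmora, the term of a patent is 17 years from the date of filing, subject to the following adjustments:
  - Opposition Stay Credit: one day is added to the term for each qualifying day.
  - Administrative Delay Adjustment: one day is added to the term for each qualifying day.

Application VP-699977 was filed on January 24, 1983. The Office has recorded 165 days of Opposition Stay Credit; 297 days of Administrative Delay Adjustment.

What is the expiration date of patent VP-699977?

April 30, 2001

Base term: filing date + 17 years → 24 January 2000.
Opposition Stay Credit: +165 days → 7 July 2000.
Administrative Delay Adjustment: +297 days → 30 April 2001.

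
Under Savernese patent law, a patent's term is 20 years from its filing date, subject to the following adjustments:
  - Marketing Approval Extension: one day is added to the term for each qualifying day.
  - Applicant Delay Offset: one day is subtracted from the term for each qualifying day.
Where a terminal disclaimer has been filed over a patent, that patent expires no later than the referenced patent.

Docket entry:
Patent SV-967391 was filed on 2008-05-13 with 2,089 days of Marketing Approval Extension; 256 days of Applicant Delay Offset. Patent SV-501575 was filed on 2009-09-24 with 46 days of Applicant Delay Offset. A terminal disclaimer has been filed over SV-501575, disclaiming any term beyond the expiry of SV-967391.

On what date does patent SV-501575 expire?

Natural term of SV-501575:
  Base: filing + 20 years → 24 September 2029.
  Applicant Delay Offset: −46 days → 9 August 2029.
Expiry of referenced patent SV-967391:
  Base: filing + 20 years → 13 May 2028.
  Marketing Approval Extension: +2089 days → 31 January 2034.
  Applicant Delay Offset: −256 days → 20 May 2033.
Terminal disclaimer: SV-501575 expires on the earlier of 9 August 2029 and 20 May 2033.

2029-08-09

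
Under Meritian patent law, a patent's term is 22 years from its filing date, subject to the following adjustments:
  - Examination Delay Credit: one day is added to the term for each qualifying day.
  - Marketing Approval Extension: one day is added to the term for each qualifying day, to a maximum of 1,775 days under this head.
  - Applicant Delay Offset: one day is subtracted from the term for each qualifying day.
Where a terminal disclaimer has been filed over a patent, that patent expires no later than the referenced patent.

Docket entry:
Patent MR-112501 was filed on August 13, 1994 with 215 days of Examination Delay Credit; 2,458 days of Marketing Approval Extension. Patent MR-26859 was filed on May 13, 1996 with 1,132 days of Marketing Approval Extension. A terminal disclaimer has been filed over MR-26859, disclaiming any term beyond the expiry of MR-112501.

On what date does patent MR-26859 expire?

June 18, 2021

Natural term of MR-26859:
  Base: filing + 22 years → 13 May 2018.
  Marketing Approval Extension: 1132 days (within the 1775-day cap) → +1132 days → 18 June 2021.
Expiry of referenced patent MR-112501:
  Base: filing + 22 years → 13 August 2016.
  Examination Delay Credit: +215 days → 16 March 2017.
  Marketing Approval Extension: 2458 days claimed exceeds the 1775-day cap, so +1775 days → 24 January 2022.
Terminal disclaimer: MR-26859 expires on the earlier of 18 June 2021 and 24 January 2022.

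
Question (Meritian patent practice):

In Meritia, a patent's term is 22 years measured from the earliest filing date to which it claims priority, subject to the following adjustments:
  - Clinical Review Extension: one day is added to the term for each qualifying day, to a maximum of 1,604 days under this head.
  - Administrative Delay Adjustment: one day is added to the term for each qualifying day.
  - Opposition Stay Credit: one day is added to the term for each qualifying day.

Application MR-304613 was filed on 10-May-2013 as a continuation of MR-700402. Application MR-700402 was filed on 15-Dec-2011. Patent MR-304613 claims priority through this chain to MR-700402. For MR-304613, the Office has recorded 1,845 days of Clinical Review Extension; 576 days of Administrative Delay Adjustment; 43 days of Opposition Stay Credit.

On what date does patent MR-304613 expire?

January 16, 2040

Earliest priority filing: 15 December 2011.
Base term: 15 December 2011 + 22 years → 15 December 2033.
Clinical Review Extension: 1845 days claimed exceeds the 1604-day cap, so +1604 days → 7 May 2038.
Administrative Delay Adjustment: +576 days → 4 December 2039.
Opposition Stay Credit: +43 days → 16 January 2040.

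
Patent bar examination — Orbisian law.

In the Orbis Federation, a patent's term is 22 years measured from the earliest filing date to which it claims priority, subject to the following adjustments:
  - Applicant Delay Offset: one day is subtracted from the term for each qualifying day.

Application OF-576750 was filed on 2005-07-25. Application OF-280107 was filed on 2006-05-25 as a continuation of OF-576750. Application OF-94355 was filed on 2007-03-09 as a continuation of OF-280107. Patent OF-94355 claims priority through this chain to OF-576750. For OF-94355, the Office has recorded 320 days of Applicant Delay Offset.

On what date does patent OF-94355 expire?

2026-09-08

Earliest priority filing: 25 July 2005.
Base term: 25 July 2005 + 22 years → 25 July 2027.
Applicant Delay Offset: −320 days → 8 September 2026.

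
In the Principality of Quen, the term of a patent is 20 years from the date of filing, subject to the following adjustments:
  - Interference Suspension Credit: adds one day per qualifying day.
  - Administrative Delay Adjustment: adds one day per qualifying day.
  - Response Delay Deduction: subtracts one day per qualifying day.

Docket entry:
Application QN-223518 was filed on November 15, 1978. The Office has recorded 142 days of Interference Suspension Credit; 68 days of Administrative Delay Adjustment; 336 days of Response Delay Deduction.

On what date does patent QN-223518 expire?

July 12, 1998

Base term: filing date + 20 years → 15 November 1998.
Interference Suspension Credit: +142 days → 6 April 1999.
Administrative Delay Adjustment: +68 days → 13 June 1999.
Response Delay Deduction: −336 days → 12 July 1998.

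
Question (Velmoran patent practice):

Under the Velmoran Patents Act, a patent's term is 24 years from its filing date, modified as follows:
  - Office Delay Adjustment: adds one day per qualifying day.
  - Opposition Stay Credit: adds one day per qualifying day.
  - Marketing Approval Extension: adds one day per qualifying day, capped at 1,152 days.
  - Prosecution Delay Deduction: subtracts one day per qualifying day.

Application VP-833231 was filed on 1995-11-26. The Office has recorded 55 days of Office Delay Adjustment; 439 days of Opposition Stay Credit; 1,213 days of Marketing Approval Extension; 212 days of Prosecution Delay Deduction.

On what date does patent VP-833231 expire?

Base term: filing date + 24 years → 26 November 2019.
Office Delay Adjustment: +55 days → 20 January 2020.
Opposition Stay Credit: +439 days → 3 April 2021.
Marketing Approval Extension: 1213 days claimed exceeds the 1152-day cap, so +1152 days → 29 May 2024.
Prosecution Delay Deduction: −212 days → 30 October 2023.

2023-10-30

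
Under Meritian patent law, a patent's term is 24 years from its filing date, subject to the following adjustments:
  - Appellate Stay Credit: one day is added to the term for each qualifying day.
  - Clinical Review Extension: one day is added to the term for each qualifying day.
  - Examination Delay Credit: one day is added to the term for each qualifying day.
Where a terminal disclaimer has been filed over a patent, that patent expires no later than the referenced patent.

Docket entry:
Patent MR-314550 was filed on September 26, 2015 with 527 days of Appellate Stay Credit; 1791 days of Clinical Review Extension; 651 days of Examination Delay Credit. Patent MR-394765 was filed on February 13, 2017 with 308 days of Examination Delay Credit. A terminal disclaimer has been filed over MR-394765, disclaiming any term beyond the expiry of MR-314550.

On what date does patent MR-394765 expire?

Natural term of MR-394765:
  Base: filing + 24 years → 13 February 2041.
  Examination Delay Credit: +308 days → 18 December 2041.
Expiry of referenced patent MR-314550:
  Base: filing + 24 years → 26 September 2039.
  Appellate Stay Credit: +527 days → 6 March 2041.
  Clinical Review Extension: +1791 days → 30 January 2046.
  Examination Delay Credit: +651 days → 12 November 2047.
Terminal disclaimer: MR-394765 expires on the earlier of 18 December 2041 and 12 November 2047.

December 18, 2041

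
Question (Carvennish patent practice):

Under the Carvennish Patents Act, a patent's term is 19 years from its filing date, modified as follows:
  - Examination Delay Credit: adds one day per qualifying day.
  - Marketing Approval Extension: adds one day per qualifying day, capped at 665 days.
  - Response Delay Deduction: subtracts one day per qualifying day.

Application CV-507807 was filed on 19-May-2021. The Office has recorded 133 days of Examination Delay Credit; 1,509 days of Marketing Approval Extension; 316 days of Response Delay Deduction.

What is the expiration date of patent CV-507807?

Base term: filing date + 19 years → 19 May 2040.
Examination Delay Credit: +133 days → 29 September 2040.
Marketing Approval Extension: 1509 days claimed exceeds the 665-day cap, so +665 days → 26 July 2042.
Response Delay Deduction: −316 days → 13 September 2041.

September 13, 2041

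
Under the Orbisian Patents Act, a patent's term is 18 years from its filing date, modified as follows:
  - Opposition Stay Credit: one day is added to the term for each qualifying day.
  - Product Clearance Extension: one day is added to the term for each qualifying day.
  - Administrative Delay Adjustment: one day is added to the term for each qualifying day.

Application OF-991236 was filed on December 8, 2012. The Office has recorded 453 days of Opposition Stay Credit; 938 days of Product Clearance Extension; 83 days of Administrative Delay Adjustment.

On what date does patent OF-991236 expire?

Base term: filing date + 18 years → 8 December 2030.
Opposition Stay Credit: +453 days → 5 March 2032.
Product Clearance Extension: +938 days → 29 September 2034.
Administrative Delay Adjustment: +83 days → 21 December 2034.

December 21, 2034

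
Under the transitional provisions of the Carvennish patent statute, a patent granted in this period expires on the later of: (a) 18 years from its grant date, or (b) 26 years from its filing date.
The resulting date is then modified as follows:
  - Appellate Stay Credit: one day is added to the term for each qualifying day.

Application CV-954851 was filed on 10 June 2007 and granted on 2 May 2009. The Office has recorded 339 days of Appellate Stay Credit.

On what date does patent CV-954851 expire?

(a) grant + 18 years → 2 May 2027.
(b) filing + 26 years → 10 June 2033.
Later of the two: 10 June 2033.
Appellate Stay Credit: +339 days → 15 May 2034.

2034-05-15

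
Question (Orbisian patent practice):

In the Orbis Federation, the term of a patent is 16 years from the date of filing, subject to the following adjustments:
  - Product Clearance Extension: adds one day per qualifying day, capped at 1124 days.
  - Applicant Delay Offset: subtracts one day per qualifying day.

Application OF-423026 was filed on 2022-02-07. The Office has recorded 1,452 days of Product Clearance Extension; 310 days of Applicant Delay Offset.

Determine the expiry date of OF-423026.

2040-05-01

Base term: filing date + 16 years → 7 February 2038.
Product Clearance Extension: 1452 days claimed exceeds the 1124-day cap, so +1124 days → 7 March 2041.
Applicant Delay Offset: −310 days → 1 May 2040.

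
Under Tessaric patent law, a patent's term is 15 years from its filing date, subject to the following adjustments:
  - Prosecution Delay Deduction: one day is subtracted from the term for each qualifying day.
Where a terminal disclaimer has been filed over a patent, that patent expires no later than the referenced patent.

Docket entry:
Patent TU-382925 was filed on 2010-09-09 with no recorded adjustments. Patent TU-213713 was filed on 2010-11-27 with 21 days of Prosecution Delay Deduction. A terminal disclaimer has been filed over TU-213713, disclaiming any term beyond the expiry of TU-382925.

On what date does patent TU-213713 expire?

2025-09-09

Natural term of TU-213713:
  Base: filing + 15 years → 27 November 2025.
  Prosecution Delay Deduction: −21 days → 6 November 2025.
Expiry of referenced patent TU-382925:
  Base: filing + 15 years → 9 September 2025.
Terminal disclaimer: TU-213713 expires on the earlier of 6 November 2025 and 9 September 2025.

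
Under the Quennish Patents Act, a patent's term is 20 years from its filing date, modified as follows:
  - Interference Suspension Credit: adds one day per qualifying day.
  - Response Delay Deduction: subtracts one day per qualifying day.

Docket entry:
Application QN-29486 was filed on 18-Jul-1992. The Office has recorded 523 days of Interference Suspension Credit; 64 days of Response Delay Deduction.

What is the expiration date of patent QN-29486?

October 20, 2013

Base term: filing date + 20 years → 18 July 2012.
Interference Suspension Credit: +523 days → 23 December 2013.
Response Delay Deduction: −64 days → 20 October 2013.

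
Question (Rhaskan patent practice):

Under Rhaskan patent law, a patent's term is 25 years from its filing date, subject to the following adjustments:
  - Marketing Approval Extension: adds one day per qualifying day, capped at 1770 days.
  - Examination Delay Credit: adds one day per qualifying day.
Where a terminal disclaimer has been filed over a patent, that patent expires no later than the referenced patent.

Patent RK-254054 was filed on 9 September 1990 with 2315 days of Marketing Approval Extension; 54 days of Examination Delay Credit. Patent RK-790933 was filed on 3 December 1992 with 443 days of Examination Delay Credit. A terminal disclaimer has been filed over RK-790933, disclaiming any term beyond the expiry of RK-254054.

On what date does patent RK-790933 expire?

Natural term of RK-790933:
  Base: filing + 25 years → 3 December 2017.
  Examination Delay Credit: +443 days → 19 February 2019.
Expiry of referenced patent RK-254054:
  Base: filing + 25 years → 9 September 2015.
  Marketing Approval Extension: 2315 days claimed exceeds the 1770-day cap, so +1770 days → 14 July 2020.
  Examination Delay Credit: +54 days → 6 September 2020.
Terminal disclaimer: RK-790933 expires on the earlier of 19 February 2019 and 6 September 2020.

February 19, 2019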